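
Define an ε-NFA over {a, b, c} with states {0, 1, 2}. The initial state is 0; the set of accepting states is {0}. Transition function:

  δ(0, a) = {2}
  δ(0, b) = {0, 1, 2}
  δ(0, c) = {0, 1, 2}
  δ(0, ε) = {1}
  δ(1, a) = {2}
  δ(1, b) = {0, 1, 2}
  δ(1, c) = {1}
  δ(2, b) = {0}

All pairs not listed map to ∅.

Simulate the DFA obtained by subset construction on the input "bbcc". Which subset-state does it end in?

{0, 1, 2}

Start: {0, 1}.
δ(0,b) = {0, 1, 2}; δ(1,b) = {0, 1, 2}.
Union: {0, 1, 2}.
After b: {0, 1, 2}.
δ(0,b) = {0, 1, 2}; δ(1,b) = {0, 1, 2}; δ(2,b) = {0}.
Union: {0, 1, 2}.
After b: {0, 1, 2}.
δ(0,c) = {0, 1, 2}; δ(1,c) = {1}; δ(2,c) = ∅.
Union: {0, 1, 2}.
After c: {0, 1, 2}.
δ(0,c) = {0, 1, 2}; δ(1,c) = {1}; δ(2,c) = ∅.
Union: {0, 1, 2}.
After c: {0, 1, 2}.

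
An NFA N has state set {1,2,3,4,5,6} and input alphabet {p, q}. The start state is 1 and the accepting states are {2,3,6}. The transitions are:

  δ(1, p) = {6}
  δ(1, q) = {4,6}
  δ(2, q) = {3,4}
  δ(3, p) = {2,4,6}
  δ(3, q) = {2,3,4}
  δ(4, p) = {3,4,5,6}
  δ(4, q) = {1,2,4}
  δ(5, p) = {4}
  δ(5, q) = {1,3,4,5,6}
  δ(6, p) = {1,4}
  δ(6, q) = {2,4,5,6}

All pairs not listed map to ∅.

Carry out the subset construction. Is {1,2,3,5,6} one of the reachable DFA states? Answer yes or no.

Start state of the DFA: {1}.
{1} --p--> {6}  [new]
{1} --q--> {4,6}  [new]
{6} --p--> {1,4}  [new]
{6} --q--> {2,4,5,6}  [new]
{4,6} --p--> {1,3,4,5,6}  [new]
{4,6} --q--> {1,2,4,5,6}  [new]
{1,4} --p--> {3,4,5,6}  [new]
{1,4} --q--> {1,2,4,6}  [new]
{2,4,5,6} --p--> {1,3,4,5,6}  [seen]
{2,4,5,6} --q--> {1,2,3,4,5,6}  [new]
{1,3,4,5,6} --p--> {1,2,3,4,5,6}  [seen]
{1,3,4,5,6} --q--> {1,2,3,4,5,6}  [seen]
{1,2,4,5,6} --p--> {1,3,4,5,6}  [seen]
{1,2,4,5,6} --q--> {1,2,3,4,5,6}  [seen]
{3,4,5,6} --p--> {1,2,3,4,5,6}  [seen]
{3,4,5,6} --q--> {1,2,3,4,5,6}  [seen]
{1,2,4,6} --p--> {1,3,4,5,6}  [seen]
{1,2,4,6} --q--> {1,2,3,4,5,6}  [seen]
{1,2,3,4,5,6} --p--> {1,2,3,4,5,6}  [seen]
{1,2,3,4,5,6} --q--> {1,2,3,4,5,6}  [seen]
Reachable DFA states: {1}, {6}, {4,6}, {1,4}, {2,4,5,6}, {1,3,4,5,6}, {1,2,4,5,6}, {3,4,5,6}, {1,2,4,6}, {1,2,3,4,5,6}.
{1,2,3,5,6} is not among them.

no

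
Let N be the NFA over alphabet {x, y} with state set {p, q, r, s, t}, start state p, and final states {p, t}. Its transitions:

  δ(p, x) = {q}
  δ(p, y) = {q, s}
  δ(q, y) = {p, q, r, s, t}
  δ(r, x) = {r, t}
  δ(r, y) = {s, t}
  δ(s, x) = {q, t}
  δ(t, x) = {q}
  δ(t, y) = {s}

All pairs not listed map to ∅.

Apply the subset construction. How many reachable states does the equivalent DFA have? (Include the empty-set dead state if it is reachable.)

Start state of the DFA: {p}.
{p} --x--> {q}  [new]
{p} --y--> {q, s}  [new]
{q} --x--> ∅  [new]
{q} --y--> {p, q, r, s, t}  [new]
{q, s} --x--> {q, t}  [new]
{q, s} --y--> {p, q, r, s, t}  [seen]
∅ --x--> ∅  [seen]
∅ --y--> ∅  [seen]
{p, q, r, s, t} --x--> {q, r, t}  [new]
{p, q, r, s, t} --y--> {p, q, r, s, t}  [seen]
{q, t} --x--> {q}  [seen]
{q, t} --y--> {p, q, r, s, t}  [seen]
{q, r, t} --x--> {q, r, t}  [seen]
{q, r, t} --y--> {p, q, r, s, t}  [seen]
Reachable DFA states: {p}, {q}, {q, s}, ∅, {p, q, r, s, t}, {q, t}, {q, r, t}.

7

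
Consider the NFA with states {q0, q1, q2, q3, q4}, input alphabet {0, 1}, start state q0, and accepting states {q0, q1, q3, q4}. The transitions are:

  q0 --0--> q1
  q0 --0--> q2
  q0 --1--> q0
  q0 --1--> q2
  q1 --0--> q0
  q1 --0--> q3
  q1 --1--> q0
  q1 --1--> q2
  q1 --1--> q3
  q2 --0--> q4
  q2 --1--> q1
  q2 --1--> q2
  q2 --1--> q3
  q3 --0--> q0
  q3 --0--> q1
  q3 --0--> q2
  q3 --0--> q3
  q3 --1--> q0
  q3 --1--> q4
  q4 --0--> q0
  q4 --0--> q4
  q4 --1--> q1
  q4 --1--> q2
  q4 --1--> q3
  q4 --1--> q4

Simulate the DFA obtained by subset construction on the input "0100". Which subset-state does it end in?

{q0, q1, q2, q3, q4}

Start: {q0}.
δ(q0,0) = {q1, q2}.
Union: {q1, q2}.
After 0: {q1, q2}.
δ(q1,1) = {q0, q2, q3}; δ(q2,1) = {q1, q2, q3}.
Union: {q0, q1, q2, q3}.
After 1: {q0, q1, q2, q3}.
δ(q0,0) = {q1, q2}; δ(q1,0) = {q0, q3}; δ(q2,0) = {q4}; δ(q3,0) = {q0, q1, q2, q3}.
Union: {q0, q1, q2, q3, q4}.
After 0: {q0, q1, q2, q3, q4}.
δ(q0,0) = {q1, q2}; δ(q1,0) = {q0, q3}; δ(q2,0) = {q4}; δ(q3,0) = {q0, q1, q2, q3}; δ(q4,0) = {q0, q4}.
Union: {q0, q1, q2, q3, q4}.
After 0: {q0, q1, q2, q3, q4}.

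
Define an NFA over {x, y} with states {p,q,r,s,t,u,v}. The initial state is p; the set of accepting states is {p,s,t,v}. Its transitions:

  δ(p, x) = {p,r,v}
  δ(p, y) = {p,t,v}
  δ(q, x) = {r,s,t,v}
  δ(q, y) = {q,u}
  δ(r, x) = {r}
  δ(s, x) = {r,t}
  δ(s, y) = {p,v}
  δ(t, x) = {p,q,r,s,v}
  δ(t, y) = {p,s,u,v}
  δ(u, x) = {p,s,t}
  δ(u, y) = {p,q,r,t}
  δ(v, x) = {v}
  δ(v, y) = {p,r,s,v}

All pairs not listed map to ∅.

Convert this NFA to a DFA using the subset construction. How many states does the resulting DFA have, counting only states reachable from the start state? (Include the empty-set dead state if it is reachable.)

8

Start state of the DFA: {p}.
{p} --x--> {p,r,v}  [new]
{p} --y--> {p,t,v}  [new]
{p,r,v} --x--> {p,r,v}  [seen]
{p,r,v} --y--> {p,r,s,t,v}  [new]
{p,t,v} --x--> {p,q,r,s,v}  [new]
{p,t,v} --y--> {p,r,s,t,u,v}  [new]
{p,r,s,t,v} --x--> {p,q,r,s,t,v}  [new]
{p,r,s,t,v} --y--> {p,r,s,t,u,v}  [seen]
{p,q,r,s,v} --x--> {p,r,s,t,v}  [seen]
{p,q,r,s,v} --y--> {p,q,r,s,t,u,v}  [new]
{p,r,s,t,u,v} --x--> {p,q,r,s,t,v}  [seen]
{p,r,s,t,u,v} --y--> {p,q,r,s,t,u,v}  [seen]
{p,q,r,s,t,v} --x--> {p,q,r,s,t,v}  [seen]
{p,q,r,s,t,v} --y--> {p,q,r,s,t,u,v}  [seen]
{p,q,r,s,t,u,v} --x--> {p,q,r,s,t,v}  [seen]
{p,q,r,s,t,u,v} --y--> {p,q,r,s,t,u,v}  [seen]
Reachable DFA states: {p}, {p,r,v}, {p,t,v}, {p,r,s,t,v}, {p,q,r,s,v}, {p,r,s,t,u,v}, {p,q,r,s,t,v}, {p,q,r,s,t,u,v}.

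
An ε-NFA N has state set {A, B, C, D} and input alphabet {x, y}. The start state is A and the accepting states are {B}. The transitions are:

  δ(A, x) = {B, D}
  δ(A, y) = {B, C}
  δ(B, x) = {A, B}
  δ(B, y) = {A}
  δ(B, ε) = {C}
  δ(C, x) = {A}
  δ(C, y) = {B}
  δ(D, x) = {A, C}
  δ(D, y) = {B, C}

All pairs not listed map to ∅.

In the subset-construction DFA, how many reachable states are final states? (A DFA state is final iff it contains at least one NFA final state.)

4

Start state of the DFA: {A} (ε-closure of the NFA start).
{A} --x--> {B, C, D}  [new]
{A} --y--> {B, C}  [new]
{B, C, D} --x--> {A, B, C}  [new]
{B, C, D} --y--> {A, B, C}  [seen]
{B, C} --x--> {A, B, C}  [seen]
{B, C} --y--> {A, B, C}  [seen]
{A, B, C} --x--> {A, B, C, D}  [new]
{A, B, C} --y--> {A, B, C}  [seen]
{A, B, C, D} --x--> {A, B, C, D}  [seen]
{A, B, C, D} --y--> {A, B, C}  [seen]
Reachable DFA states: {A}, {B, C, D}, {B, C}, {A, B, C}, {A, B, C, D}.
Accepting DFA states (contain an NFA accepting state): {B, C, D}, {B, C}, {A, B, C}, {A, B, C, D}.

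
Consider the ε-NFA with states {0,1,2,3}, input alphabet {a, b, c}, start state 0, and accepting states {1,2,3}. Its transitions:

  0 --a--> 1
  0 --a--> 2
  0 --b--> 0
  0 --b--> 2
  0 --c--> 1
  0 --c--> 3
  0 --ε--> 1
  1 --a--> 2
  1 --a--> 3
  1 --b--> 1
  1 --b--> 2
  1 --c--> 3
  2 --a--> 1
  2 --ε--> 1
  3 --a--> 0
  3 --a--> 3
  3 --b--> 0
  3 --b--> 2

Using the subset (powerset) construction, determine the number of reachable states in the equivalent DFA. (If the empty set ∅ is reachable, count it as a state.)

Start state of the DFA: {0,1} (ε-closure of the NFA start).
{0,1} --a--> {1,2,3}  [new]
{0,1} --b--> {0,1,2}  [new]
{0,1} --c--> {1,3}  [new]
{1,2,3} --a--> {0,1,2,3}  [new]
{1,2,3} --b--> {0,1,2}  [seen]
{1,2,3} --c--> {3}  [new]
{0,1,2} --a--> {1,2,3}  [seen]
{0,1,2} --b--> {0,1,2}  [seen]
{0,1,2} --c--> {1,3}  [seen]
{1,3} --a--> {0,1,2,3}  [seen]
{1,3} --b--> {0,1,2}  [seen]
{1,3} --c--> {3}  [seen]
{0,1,2,3} --a--> {0,1,2,3}  [seen]
{0,1,2,3} --b--> {0,1,2}  [seen]
{0,1,2,3} --c--> {1,3}  [seen]
{3} --a--> {0,1,3}  [new]
{3} --b--> {0,1,2}  [seen]
{3} --c--> ∅  [new]
{0,1,3} --a--> {0,1,2,3}  [seen]
{0,1,3} --b--> {0,1,2}  [seen]
{0,1,3} --c--> {1,3}  [seen]
∅ --a--> ∅  [seen]
∅ --b--> ∅  [seen]
∅ --c--> ∅  [seen]
Reachable DFA states: {0,1}, {1,2,3}, {0,1,2}, {1,3}, {0,1,2,3}, {3}, {0,1,3}, ∅.

8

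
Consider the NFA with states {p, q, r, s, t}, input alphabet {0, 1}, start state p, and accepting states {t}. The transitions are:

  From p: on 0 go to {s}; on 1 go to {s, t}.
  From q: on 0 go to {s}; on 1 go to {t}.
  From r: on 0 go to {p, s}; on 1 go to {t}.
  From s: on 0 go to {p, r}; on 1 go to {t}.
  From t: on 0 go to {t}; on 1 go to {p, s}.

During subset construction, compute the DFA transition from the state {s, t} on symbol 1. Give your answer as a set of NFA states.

δ(s,1) = {t}; δ(t,1) = {p, s}.
Union: {p, s, t}.

{p, s, t}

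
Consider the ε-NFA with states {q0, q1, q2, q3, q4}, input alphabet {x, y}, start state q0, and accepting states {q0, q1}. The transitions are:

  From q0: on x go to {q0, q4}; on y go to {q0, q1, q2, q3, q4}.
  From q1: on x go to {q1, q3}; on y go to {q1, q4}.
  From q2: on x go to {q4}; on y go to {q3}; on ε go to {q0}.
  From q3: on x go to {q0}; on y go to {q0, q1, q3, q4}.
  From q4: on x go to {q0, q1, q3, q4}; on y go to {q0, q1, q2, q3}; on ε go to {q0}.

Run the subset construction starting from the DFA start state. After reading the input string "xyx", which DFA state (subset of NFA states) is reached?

Start: {q0}.
δ(q0,x) = {q0, q4}.
Union: {q0, q4}.
After x: {q0, q4}.
δ(q0,y) = {q0, q1, q2, q3, q4}; δ(q4,y) = {q0, q1, q2, q3}.
Union: {q0, q1, q2, q3, q4}.
After y: {q0, q1, q2, q3, q4}.
δ(q0,x) = {q0, q4}; δ(q1,x) = {q1, q3}; δ(q2,x) = {q4}; δ(q3,x) = {q0}; δ(q4,x) = {q0, q1, q3, q4}.
Union: {q0, q1, q3, q4}.
After x: {q0, q1, q3, q4}.

{q0, q1, q3, q4}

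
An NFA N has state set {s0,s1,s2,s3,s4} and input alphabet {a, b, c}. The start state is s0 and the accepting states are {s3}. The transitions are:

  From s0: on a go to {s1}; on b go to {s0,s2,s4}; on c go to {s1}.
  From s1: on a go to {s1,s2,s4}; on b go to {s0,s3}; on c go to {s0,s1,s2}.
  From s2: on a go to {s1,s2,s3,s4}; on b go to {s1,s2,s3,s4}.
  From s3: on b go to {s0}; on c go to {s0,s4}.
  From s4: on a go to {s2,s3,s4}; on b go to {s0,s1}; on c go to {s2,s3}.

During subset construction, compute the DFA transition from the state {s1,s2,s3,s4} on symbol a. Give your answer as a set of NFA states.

δ(s1,a) = {s1,s2,s4}; δ(s2,a) = {s1,s2,s3,s4}; δ(s3,a) = ∅; δ(s4,a) = {s2,s3,s4}.
Union: {s1,s2,s3,s4}.

{s1,s2,s3,s4}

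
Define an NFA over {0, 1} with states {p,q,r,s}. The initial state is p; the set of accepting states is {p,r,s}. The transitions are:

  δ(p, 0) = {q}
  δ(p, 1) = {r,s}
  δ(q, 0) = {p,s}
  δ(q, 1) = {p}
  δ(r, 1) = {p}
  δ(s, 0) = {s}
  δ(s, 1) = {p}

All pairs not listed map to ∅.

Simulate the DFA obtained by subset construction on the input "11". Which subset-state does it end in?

{p}

Start: {p}.
δ(p,1) = {r,s}.
Union: {r,s}.
After 1: {r,s}.
δ(r,1) = {p}; δ(s,1) = {p}.
Union: {p}.
After 1: {p}.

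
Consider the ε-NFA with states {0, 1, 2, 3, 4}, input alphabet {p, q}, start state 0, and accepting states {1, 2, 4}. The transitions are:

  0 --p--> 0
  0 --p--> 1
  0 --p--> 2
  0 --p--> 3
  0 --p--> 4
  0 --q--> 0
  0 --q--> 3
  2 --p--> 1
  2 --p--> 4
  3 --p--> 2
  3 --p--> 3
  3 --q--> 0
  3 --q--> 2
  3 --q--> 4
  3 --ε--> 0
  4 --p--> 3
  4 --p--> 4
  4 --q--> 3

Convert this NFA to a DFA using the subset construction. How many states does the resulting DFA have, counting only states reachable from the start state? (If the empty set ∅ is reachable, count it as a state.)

Start state of the DFA: {0} (ε-closure of the NFA start).
{0} --p--> {0, 1, 2, 3, 4}  [new]
{0} --q--> {0, 3}  [new]
{0, 1, 2, 3, 4} --p--> {0, 1, 2, 3, 4}  [seen]
{0, 1, 2, 3, 4} --q--> {0, 2, 3, 4}  [new]
{0, 3} --p--> {0, 1, 2, 3, 4}  [seen]
{0, 3} --q--> {0, 2, 3, 4}  [seen]
{0, 2, 3, 4} --p--> {0, 1, 2, 3, 4}  [seen]
{0, 2, 3, 4} --q--> {0, 2, 3, 4}  [seen]
Reachable DFA states: {0}, {0, 1, 2, 3, 4}, {0, 3}, {0, 2, 3, 4}.

4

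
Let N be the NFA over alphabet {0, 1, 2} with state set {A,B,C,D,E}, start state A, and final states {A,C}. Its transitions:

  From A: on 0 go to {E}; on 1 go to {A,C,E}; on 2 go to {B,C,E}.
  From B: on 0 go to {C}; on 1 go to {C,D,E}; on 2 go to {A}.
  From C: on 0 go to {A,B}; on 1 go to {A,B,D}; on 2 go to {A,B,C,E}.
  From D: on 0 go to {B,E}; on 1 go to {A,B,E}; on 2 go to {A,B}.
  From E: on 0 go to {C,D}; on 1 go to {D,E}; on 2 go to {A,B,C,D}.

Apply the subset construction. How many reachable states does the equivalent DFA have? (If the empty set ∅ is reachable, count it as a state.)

Start state of the DFA: {A}.
{A} --0--> {E}  [new]
{A} --1--> {A,C,E}  [new]
{A} --2--> {B,C,E}  [new]
{E} --0--> {C,D}  [new]
{E} --1--> {D,E}  [new]
{E} --2--> {A,B,C,D}  [new]
{A,C,E} --0--> {A,B,C,D,E}  [new]
{A,C,E} --1--> {A,B,C,D,E}  [seen]
{A,C,E} --2--> {A,B,C,D,E}  [seen]
{B,C,E} --0--> {A,B,C,D}  [seen]
{B,C,E} --1--> {A,B,C,D,E}  [seen]
{B,C,E} --2--> {A,B,C,D,E}  [seen]
{C,D} --0--> {A,B,E}  [new]
{C,D} --1--> {A,B,D,E}  [new]
{C,D} --2--> {A,B,C,E}  [new]
{D,E} --0--> {B,C,D,E}  [new]
{D,E} --1--> {A,B,D,E}  [seen]
{D,E} --2--> {A,B,C,D}  [seen]
{A,B,C,D} --0--> {A,B,C,E}  [seen]
{A,B,C,D} --1--> {A,B,C,D,E}  [seen]
{A,B,C,D} --2--> {A,B,C,E}  [seen]
{A,B,C,D,E} --0--> {A,B,C,D,E}  [seen]
{A,B,C,D,E} --1--> {A,B,C,D,E}  [seen]
{A,B,C,D,E} --2--> {A,B,C,D,E}  [seen]
{A,B,E} --0--> {C,D,E}  [new]
{A,B,E} --1--> {A,C,D,E}  [new]
{A,B,E} --2--> {A,B,C,D,E}  [seen]
{A,B,D,E} --0--> {B,C,D,E}  [seen]
{A,B,D,E} --1--> {A,B,C,D,E}  [seen]
{A,B,D,E} --2--> {A,B,C,D,E}  [seen]
{A,B,C,E} --0--> {A,B,C,D,E}  [seen]
{A,B,C,E} --1--> {A,B,C,D,E}  [seen]
{A,B,C,E} --2--> {A,B,C,D,E}  [seen]
{B,C,D,E} --0--> {A,B,C,D,E}  [seen]
{B,C,D,E} --1--> {A,B,C,D,E}  [seen]
{B,C,D,E} --2--> {A,B,C,D,E}  [seen]
{C,D,E} --0--> {A,B,C,D,E}  [seen]
{C,D,E} --1--> {A,B,D,E}  [seen]
{C,D,E} --2--> {A,B,C,D,E}  [seen]
{A,C,D,E} --0--> {A,B,C,D,E}  [seen]
{A,C,D,E} --1--> {A,B,C,D,E}  [seen]
{A,C,D,E} --2--> {A,B,C,D,E}  [seen]
Reachable DFA states: {A}, {E}, {A,C,E}, {B,C,E}, {C,D}, {D,E}, {A,B,C,D}, {A,B,C,D,E}, {A,B,E}, {A,B,D,E}, {A,B,C,E}, {B,C,D,E}, {C,D,E}, {A,C,D,E}.

14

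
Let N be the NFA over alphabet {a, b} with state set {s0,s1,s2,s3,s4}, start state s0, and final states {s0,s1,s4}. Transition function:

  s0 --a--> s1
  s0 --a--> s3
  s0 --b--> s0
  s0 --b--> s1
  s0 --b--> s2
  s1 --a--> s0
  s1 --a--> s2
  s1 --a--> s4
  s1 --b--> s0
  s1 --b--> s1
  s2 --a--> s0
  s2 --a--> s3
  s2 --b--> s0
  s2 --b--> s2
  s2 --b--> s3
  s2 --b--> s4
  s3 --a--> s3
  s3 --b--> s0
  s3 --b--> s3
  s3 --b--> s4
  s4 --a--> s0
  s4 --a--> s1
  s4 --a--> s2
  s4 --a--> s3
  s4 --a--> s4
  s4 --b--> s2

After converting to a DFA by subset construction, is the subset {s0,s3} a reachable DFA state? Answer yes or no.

no

Start state of the DFA: {s0}.
{s0} --a--> {s1,s3}  [new]
{s0} --b--> {s0,s1,s2}  [new]
{s1,s3} --a--> {s0,s2,s3,s4}  [new]
{s1,s3} --b--> {s0,s1,s3,s4}  [new]
{s0,s1,s2} --a--> {s0,s1,s2,s3,s4}  [new]
{s0,s1,s2} --b--> {s0,s1,s2,s3,s4}  [seen]
{s0,s2,s3,s4} --a--> {s0,s1,s2,s3,s4}  [seen]
{s0,s2,s3,s4} --b--> {s0,s1,s2,s3,s4}  [seen]
{s0,s1,s3,s4} --a--> {s0,s1,s2,s3,s4}  [seen]
{s0,s1,s3,s4} --b--> {s0,s1,s2,s3,s4}  [seen]
{s0,s1,s2,s3,s4} --a--> {s0,s1,s2,s3,s4}  [seen]
{s0,s1,s2,s3,s4} --b--> {s0,s1,s2,s3,s4}  [seen]
Reachable DFA states: {s0}, {s1,s3}, {s0,s1,s2}, {s0,s2,s3,s4}, {s0,s1,s3,s4}, {s0,s1,s2,s3,s4}.
{s0,s3} is not among them.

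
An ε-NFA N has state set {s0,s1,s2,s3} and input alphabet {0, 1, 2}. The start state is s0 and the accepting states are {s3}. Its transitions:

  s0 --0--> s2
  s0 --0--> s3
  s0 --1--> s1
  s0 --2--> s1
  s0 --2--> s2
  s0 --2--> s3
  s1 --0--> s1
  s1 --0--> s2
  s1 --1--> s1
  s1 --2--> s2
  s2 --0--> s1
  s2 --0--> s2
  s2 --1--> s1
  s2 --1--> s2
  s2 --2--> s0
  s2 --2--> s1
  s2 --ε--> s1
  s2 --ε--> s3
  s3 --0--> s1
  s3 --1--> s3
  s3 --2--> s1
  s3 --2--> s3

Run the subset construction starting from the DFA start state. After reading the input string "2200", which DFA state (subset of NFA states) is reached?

Start: {s0}.
δ(s0,2) = {s1,s2,s3}.
Union: {s1,s2,s3}.
After 2: {s1,s2,s3}.
δ(s1,2) = {s2}; δ(s2,2) = {s0,s1}; δ(s3,2) = {s1,s3}.
Union: {s0,s1,s2,s3}.
After 2: {s0,s1,s2,s3}.
δ(s0,0) = {s2,s3}; δ(s1,0) = {s1,s2}; δ(s2,0) = {s1,s2}; δ(s3,0) = {s1}.
Union: {s1,s2,s3}.
After 0: {s1,s2,s3}.
δ(s1,0) = {s1,s2}; δ(s2,0) = {s1,s2}; δ(s3,0) = {s1}.
Union: {s1,s2}.
ε-closure gives {s1,s2,s3}.
After 0: {s1,s2,s3}.

{s1,s2,s3}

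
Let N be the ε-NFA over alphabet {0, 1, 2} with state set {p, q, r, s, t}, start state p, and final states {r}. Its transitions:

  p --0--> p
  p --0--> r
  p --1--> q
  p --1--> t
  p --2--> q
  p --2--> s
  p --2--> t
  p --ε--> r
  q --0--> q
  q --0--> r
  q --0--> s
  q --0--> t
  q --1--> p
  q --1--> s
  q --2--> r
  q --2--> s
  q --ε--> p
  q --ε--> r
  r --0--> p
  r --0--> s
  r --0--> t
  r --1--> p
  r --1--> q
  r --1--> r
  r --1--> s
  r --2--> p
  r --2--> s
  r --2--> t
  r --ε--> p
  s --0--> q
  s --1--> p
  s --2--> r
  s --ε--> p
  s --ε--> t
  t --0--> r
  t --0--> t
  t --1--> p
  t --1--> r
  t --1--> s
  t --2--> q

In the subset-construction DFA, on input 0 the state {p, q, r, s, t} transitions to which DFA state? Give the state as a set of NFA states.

δ(p,0) = {p, r}; δ(q,0) = {q, r, s, t}; δ(r,0) = {p, s, t}; δ(s,0) = {q}; δ(t,0) = {r, t}.
Union: {p, q, r, s, t}.

{p, q, r, s, t}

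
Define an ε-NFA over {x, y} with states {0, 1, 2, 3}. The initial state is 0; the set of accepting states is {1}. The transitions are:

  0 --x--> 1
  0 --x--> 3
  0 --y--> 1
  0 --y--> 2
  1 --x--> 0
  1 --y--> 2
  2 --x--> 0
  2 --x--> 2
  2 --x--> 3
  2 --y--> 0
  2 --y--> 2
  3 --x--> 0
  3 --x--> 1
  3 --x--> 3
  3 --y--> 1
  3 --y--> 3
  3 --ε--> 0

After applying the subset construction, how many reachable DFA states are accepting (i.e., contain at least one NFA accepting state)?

4

Start state of the DFA: {0} (ε-closure of the NFA start).
{0} --x--> {0, 1, 3}  [new]
{0} --y--> {1, 2}  [new]
{0, 1, 3} --x--> {0, 1, 3}  [seen]
{0, 1, 3} --y--> {0, 1, 2, 3}  [new]
{1, 2} --x--> {0, 2, 3}  [new]
{1, 2} --y--> {0, 2}  [new]
{0, 1, 2, 3} --x--> {0, 1, 2, 3}  [seen]
{0, 1, 2, 3} --y--> {0, 1, 2, 3}  [seen]
{0, 2, 3} --x--> {0, 1, 2, 3}  [seen]
{0, 2, 3} --y--> {0, 1, 2, 3}  [seen]
{0, 2} --x--> {0, 1, 2, 3}  [seen]
{0, 2} --y--> {0, 1, 2}  [new]
{0, 1, 2} --x--> {0, 1, 2, 3}  [seen]
{0, 1, 2} --y--> {0, 1, 2}  [seen]
Reachable DFA states: {0}, {0, 1, 3}, {1, 2}, {0, 1, 2, 3}, {0, 2, 3}, {0, 2}, {0, 1, 2}.
Accepting DFA states (contain an NFA accepting state): {0, 1, 3}, {1, 2}, {0, 1, 2, 3}, {0, 1, 2}.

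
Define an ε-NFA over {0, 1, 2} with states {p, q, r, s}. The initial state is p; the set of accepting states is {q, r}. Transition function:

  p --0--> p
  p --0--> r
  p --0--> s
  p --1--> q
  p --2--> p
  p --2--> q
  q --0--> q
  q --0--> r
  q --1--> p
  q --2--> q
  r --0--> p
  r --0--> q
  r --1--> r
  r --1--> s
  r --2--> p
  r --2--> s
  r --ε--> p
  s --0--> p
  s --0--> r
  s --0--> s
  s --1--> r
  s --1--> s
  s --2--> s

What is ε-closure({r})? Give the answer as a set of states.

Begin with {r}.
r →ε {p}; add p.
ε-closure = {p, r}.

{p, r}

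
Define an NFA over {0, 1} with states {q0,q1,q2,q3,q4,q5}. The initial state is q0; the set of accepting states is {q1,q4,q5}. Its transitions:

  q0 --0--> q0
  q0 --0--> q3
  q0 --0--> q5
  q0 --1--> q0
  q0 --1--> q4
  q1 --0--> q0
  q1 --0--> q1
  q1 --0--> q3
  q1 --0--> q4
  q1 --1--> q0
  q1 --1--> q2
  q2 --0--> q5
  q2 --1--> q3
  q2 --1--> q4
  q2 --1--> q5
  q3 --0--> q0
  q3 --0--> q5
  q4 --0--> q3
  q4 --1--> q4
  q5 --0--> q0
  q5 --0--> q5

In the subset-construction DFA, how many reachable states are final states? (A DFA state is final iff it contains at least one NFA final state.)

2

Start state of the DFA: {q0}.
{q0} --0--> {q0,q3,q5}  [new]
{q0} --1--> {q0,q4}  [new]
{q0,q3,q5} --0--> {q0,q3,q5}  [seen]
{q0,q3,q5} --1--> {q0,q4}  [seen]
{q0,q4} --0--> {q0,q3,q5}  [seen]
{q0,q4} --1--> {q0,q4}  [seen]
Reachable DFA states: {q0}, {q0,q3,q5}, {q0,q4}.
Accepting DFA states (contain an NFA accepting state): {q0,q3,q5}, {q0,q4}.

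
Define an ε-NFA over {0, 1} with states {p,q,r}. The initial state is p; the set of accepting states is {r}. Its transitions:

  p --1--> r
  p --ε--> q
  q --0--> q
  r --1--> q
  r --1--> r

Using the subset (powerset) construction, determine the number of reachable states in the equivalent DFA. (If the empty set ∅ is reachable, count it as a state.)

Start state of the DFA: {p,q} (ε-closure of the NFA start).
{p,q} --0--> {q}  [new]
{p,q} --1--> {r}  [new]
{q} --0--> {q}  [seen]
{q} --1--> ∅  [new]
{r} --0--> ∅  [seen]
{r} --1--> {q,r}  [new]
∅ --0--> ∅  [seen]
∅ --1--> ∅  [seen]
{q,r} --0--> {q}  [seen]
{q,r} --1--> {q,r}  [seen]
Reachable DFA states: {p,q}, {q}, {r}, ∅, {q,r}.

5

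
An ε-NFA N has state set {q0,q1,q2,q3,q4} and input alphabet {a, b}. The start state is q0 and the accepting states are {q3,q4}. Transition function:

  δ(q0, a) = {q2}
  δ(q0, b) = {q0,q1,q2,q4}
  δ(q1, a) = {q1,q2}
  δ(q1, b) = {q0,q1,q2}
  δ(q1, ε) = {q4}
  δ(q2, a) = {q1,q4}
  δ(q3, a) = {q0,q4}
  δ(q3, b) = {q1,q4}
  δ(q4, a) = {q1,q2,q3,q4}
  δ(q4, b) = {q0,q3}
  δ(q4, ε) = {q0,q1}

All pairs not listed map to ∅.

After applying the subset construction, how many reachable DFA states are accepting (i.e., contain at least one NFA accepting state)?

Start state of the DFA: {q0} (ε-closure of the NFA start).
{q0} --a--> {q2}  [new]
{q0} --b--> {q0,q1,q2,q4}  [new]
{q2} --a--> {q0,q1,q4}  [new]
{q2} --b--> ∅  [new]
{q0,q1,q2,q4} --a--> {q0,q1,q2,q3,q4}  [new]
{q0,q1,q2,q4} --b--> {q0,q1,q2,q3,q4}  [seen]
{q0,q1,q4} --a--> {q0,q1,q2,q3,q4}  [seen]
{q0,q1,q4} --b--> {q0,q1,q2,q3,q4}  [seen]
∅ --a--> ∅  [seen]
∅ --b--> ∅  [seen]
{q0,q1,q2,q3,q4} --a--> {q0,q1,q2,q3,q4}  [seen]
{q0,q1,q2,q3,q4} --b--> {q0,q1,q2,q3,q4}  [seen]
Reachable DFA states: {q0}, {q2}, {q0,q1,q2,q4}, {q0,q1,q4}, ∅, {q0,q1,q2,q3,q4}.
Accepting DFA states (contain an NFA accepting state): {q0,q1,q2,q4}, {q0,q1,q4}, {q0,q1,q2,q3,q4}.

3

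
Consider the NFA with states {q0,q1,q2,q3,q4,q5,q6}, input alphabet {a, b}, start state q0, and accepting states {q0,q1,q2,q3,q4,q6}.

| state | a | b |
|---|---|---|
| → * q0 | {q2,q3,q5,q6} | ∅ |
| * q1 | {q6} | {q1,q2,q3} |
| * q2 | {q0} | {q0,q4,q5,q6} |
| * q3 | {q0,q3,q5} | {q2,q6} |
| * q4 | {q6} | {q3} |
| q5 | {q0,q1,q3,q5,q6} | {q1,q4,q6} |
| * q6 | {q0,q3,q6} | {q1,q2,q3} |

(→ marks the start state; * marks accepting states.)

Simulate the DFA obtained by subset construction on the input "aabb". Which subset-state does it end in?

Start: {q0}.
δ(q0,a) = {q2,q3,q5,q6}.
Union: {q2,q3,q5,q6}.
After a: {q2,q3,q5,q6}.
δ(q2,a) = {q0}; δ(q3,a) = {q0,q3,q5}; δ(q5,a) = {q0,q1,q3,q5,q6}; δ(q6,a) = {q0,q3,q6}.
Union: {q0,q1,q3,q5,q6}.
After a: {q0,q1,q3,q5,q6}.
δ(q0,b) = ∅; δ(q1,b) = {q1,q2,q3}; δ(q3,b) = {q2,q6}; δ(q5,b) = {q1,q4,q6}; δ(q6,b) = {q1,q2,q3}.
Union: {q1,q2,q3,q4,q6}.
After b: {q1,q2,q3,q4,q6}.
δ(q1,b) = {q1,q2,q3}; δ(q2,b) = {q0,q4,q5,q6}; δ(q3,b) = {q2,q6}; δ(q4,b) = {q3}; δ(q6,b) = {q1,q2,q3}.
Union: {q0,q1,q2,q3,q4,q5,q6}.
After b: {q0,q1,q2,q3,q4,q5,q6}.

{q0,q1,q2,q3,q4,q5,q6}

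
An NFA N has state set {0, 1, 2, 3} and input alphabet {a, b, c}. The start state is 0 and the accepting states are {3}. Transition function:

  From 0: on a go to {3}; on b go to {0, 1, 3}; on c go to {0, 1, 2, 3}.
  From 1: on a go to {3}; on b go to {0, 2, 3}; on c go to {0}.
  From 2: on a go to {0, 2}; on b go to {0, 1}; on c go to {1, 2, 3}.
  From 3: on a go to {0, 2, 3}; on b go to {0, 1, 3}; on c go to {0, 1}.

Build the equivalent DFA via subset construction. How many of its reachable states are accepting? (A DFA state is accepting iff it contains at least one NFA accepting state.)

Start state of the DFA: {0}.
{0} --a--> {3}  [new]
{0} --b--> {0, 1, 3}  [new]
{0} --c--> {0, 1, 2, 3}  [new]
{3} --a--> {0, 2, 3}  [new]
{3} --b--> {0, 1, 3}  [seen]
{3} --c--> {0, 1}  [new]
{0, 1, 3} --a--> {0, 2, 3}  [seen]
{0, 1, 3} --b--> {0, 1, 2, 3}  [seen]
{0, 1, 3} --c--> {0, 1, 2, 3}  [seen]
{0, 1, 2, 3} --a--> {0, 2, 3}  [seen]
{0, 1, 2, 3} --b--> {0, 1, 2, 3}  [seen]
{0, 1, 2, 3} --c--> {0, 1, 2, 3}  [seen]
{0, 2, 3} --a--> {0, 2, 3}  [seen]
{0, 2, 3} --b--> {0, 1, 3}  [seen]
{0, 2, 3} --c--> {0, 1, 2, 3}  [seen]
{0, 1} --a--> {3}  [seen]
{0, 1} --b--> {0, 1, 2, 3}  [seen]
{0, 1} --c--> {0, 1, 2, 3}  [seen]
Reachable DFA states: {0}, {3}, {0, 1, 3}, {0, 1, 2, 3}, {0, 2, 3}, {0, 1}.
Accepting DFA states (contain an NFA accepting state): {3}, {0, 1, 3}, {0, 1, 2, 3}, {0, 2, 3}.

4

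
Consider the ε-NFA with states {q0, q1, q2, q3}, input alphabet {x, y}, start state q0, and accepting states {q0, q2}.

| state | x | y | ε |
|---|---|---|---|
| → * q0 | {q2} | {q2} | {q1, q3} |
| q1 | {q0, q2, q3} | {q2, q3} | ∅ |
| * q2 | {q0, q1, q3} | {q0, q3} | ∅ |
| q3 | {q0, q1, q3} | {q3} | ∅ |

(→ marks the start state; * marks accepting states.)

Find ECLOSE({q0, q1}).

{q0, q1, q3}

Begin with {q0, q1}.
q0 →ε {q1, q3}; add q3.
ε-closure = {q0, q1, q3}.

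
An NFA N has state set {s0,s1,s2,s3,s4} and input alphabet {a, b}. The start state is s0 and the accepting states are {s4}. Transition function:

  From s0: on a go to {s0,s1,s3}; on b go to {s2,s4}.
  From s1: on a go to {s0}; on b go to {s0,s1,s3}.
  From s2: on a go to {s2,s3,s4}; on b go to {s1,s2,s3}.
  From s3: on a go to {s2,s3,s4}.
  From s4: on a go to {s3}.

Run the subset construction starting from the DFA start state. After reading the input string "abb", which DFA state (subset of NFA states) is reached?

Start: {s0}.
δ(s0,a) = {s0,s1,s3}.
Union: {s0,s1,s3}.
After a: {s0,s1,s3}.
δ(s0,b) = {s2,s4}; δ(s1,b) = {s0,s1,s3}; δ(s3,b) = ∅.
Union: {s0,s1,s2,s3,s4}.
After b: {s0,s1,s2,s3,s4}.
δ(s0,b) = {s2,s4}; δ(s1,b) = {s0,s1,s3}; δ(s2,b) = {s1,s2,s3}; δ(s3,b) = ∅; δ(s4,b) = ∅.
Union: {s0,s1,s2,s3,s4}.
After b: {s0,s1,s2,s3,s4}.

{s0,s1,s2,s3,s4}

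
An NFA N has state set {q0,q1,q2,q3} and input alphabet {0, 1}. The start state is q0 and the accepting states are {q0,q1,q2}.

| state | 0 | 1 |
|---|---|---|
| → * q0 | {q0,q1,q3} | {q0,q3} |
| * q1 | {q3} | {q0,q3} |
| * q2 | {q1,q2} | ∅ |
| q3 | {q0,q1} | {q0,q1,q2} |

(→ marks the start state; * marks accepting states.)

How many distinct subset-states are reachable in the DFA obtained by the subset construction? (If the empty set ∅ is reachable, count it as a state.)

4

Start state of the DFA: {q0}.
{q0} --0--> {q0,q1,q3}  [new]
{q0} --1--> {q0,q3}  [new]
{q0,q1,q3} --0--> {q0,q1,q3}  [seen]
{q0,q1,q3} --1--> {q0,q1,q2,q3}  [new]
{q0,q3} --0--> {q0,q1,q3}  [seen]
{q0,q3} --1--> {q0,q1,q2,q3}  [seen]
{q0,q1,q2,q3} --0--> {q0,q1,q2,q3}  [seen]
{q0,q1,q2,q3} --1--> {q0,q1,q2,q3}  [seen]
Reachable DFA states: {q0}, {q0,q1,q3}, {q0,q3}, {q0,q1,q2,q3}.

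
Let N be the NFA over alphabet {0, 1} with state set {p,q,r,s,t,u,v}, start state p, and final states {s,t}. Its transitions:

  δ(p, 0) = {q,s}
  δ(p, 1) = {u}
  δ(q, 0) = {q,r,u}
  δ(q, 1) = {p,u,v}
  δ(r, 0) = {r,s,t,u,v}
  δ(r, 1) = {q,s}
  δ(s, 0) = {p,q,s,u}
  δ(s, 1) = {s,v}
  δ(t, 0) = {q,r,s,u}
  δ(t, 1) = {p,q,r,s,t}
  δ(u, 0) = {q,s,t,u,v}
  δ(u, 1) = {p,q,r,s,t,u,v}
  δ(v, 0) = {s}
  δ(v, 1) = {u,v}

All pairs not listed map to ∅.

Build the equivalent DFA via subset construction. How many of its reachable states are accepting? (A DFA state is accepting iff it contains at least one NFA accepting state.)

Start state of the DFA: {p}.
{p} --0--> {q,s}  [new]
{p} --1--> {u}  [new]
{q,s} --0--> {p,q,r,s,u}  [new]
{q,s} --1--> {p,s,u,v}  [new]
{u} --0--> {q,s,t,u,v}  [new]
{u} --1--> {p,q,r,s,t,u,v}  [new]
{p,q,r,s,u} --0--> {p,q,r,s,t,u,v}  [seen]
{p,q,r,s,u} --1--> {p,q,r,s,t,u,v}  [seen]
{p,s,u,v} --0--> {p,q,s,t,u,v}  [new]
{p,s,u,v} --1--> {p,q,r,s,t,u,v}  [seen]
{q,s,t,u,v} --0--> {p,q,r,s,t,u,v}  [seen]
{q,s,t,u,v} --1--> {p,q,r,s,t,u,v}  [seen]
{p,q,r,s,t,u,v} --0--> {p,q,r,s,t,u,v}  [seen]
{p,q,r,s,t,u,v} --1--> {p,q,r,s,t,u,v}  [seen]
{p,q,s,t,u,v} --0--> {p,q,r,s,t,u,v}  [seen]
{p,q,s,t,u,v} --1--> {p,q,r,s,t,u,v}  [seen]
Reachable DFA states: {p}, {q,s}, {u}, {p,q,r,s,u}, {p,s,u,v}, {q,s,t,u,v}, {p,q,r,s,t,u,v}, {p,q,s,t,u,v}.
Accepting DFA states (contain an NFA accepting state): {q,s}, {p,q,r,s,u}, {p,s,u,v}, {q,s,t,u,v}, {p,q,r,s,t,u,v}, {p,q,s,t,u,v}.

6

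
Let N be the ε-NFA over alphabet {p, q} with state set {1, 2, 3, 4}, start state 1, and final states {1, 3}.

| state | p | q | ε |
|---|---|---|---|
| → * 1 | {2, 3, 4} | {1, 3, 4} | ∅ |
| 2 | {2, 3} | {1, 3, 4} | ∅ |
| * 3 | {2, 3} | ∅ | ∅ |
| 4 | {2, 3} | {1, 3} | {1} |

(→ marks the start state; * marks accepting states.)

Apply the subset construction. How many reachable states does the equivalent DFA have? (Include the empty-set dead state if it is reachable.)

3

Start state of the DFA: {1} (ε-closure of the NFA start).
{1} --p--> {1, 2, 3, 4}  [new]
{1} --q--> {1, 3, 4}  [new]
{1, 2, 3, 4} --p--> {1, 2, 3, 4}  [seen]
{1, 2, 3, 4} --q--> {1, 3, 4}  [seen]
{1, 3, 4} --p--> {1, 2, 3, 4}  [seen]
{1, 3, 4} --q--> {1, 3, 4}  [seen]
Reachable DFA states: {1}, {1, 2, 3, 4}, {1, 3, 4}.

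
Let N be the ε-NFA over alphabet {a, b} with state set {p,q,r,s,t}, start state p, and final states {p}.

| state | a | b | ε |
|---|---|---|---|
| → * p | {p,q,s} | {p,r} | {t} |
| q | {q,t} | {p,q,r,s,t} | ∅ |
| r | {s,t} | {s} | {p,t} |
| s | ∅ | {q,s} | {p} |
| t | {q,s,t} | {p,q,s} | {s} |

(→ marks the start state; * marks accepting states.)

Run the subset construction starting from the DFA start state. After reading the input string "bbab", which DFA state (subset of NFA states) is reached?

{p,q,r,s,t}

Start: {p,s,t}.
δ(p,b) = {p,r}; δ(s,b) = {q,s}; δ(t,b) = {p,q,s}.
Union: {p,q,r,s}.
ε-closure gives {p,q,r,s,t}.
After b: {p,q,r,s,t}.
δ(p,b) = {p,r}; δ(q,b) = {p,q,r,s,t}; δ(r,b) = {s}; δ(s,b) = {q,s}; δ(t,b) = {p,q,s}.
Union: {p,q,r,s,t}.
After b: {p,q,r,s,t}.
δ(p,a) = {p,q,s}; δ(q,a) = {q,t}; δ(r,a) = {s,t}; δ(s,a) = ∅; δ(t,a) = {q,s,t}.
Union: {p,q,s,t}.
After a: {p,q,s,t}.
δ(p,b) = {p,r}; δ(q,b) = {p,q,r,s,t}; δ(s,b) = {q,s}; δ(t,b) = {p,q,s}.
Union: {p,q,r,s,t}.
After b: {p,q,r,s,t}.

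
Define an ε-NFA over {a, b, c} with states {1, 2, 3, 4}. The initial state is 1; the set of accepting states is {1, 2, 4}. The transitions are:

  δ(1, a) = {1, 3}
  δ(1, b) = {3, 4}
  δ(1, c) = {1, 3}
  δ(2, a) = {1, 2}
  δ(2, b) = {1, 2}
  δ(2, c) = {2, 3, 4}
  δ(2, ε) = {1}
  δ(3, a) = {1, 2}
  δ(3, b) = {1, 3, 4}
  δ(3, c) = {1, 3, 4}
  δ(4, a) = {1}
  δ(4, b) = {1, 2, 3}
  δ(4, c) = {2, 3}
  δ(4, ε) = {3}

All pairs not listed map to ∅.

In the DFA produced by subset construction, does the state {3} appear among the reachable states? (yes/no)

Start state of the DFA: {1} (ε-closure of the NFA start).
{1} --a--> {1, 3}  [new]
{1} --b--> {3, 4}  [new]
{1} --c--> {1, 3}  [seen]
{1, 3} --a--> {1, 2, 3}  [new]
{1, 3} --b--> {1, 3, 4}  [new]
{1, 3} --c--> {1, 3, 4}  [seen]
{3, 4} --a--> {1, 2}  [new]
{3, 4} --b--> {1, 2, 3, 4}  [new]
{3, 4} --c--> {1, 2, 3, 4}  [seen]
{1, 2, 3} --a--> {1, 2, 3}  [seen]
{1, 2, 3} --b--> {1, 2, 3, 4}  [seen]
{1, 2, 3} --c--> {1, 2, 3, 4}  [seen]
{1, 3, 4} --a--> {1, 2, 3}  [seen]
{1, 3, 4} --b--> {1, 2, 3, 4}  [seen]
{1, 3, 4} --c--> {1, 2, 3, 4}  [seen]
{1, 2} --a--> {1, 2, 3}  [seen]
{1, 2} --b--> {1, 2, 3, 4}  [seen]
{1, 2} --c--> {1, 2, 3, 4}  [seen]
{1, 2, 3, 4} --a--> {1, 2, 3}  [seen]
{1, 2, 3, 4} --b--> {1, 2, 3, 4}  [seen]
{1, 2, 3, 4} --c--> {1, 2, 3, 4}  [seen]
Reachable DFA states: {1}, {1, 3}, {3, 4}, {1, 2, 3}, {1, 3, 4}, {1, 2}, {1, 2, 3, 4}.
{3} is not among them.

no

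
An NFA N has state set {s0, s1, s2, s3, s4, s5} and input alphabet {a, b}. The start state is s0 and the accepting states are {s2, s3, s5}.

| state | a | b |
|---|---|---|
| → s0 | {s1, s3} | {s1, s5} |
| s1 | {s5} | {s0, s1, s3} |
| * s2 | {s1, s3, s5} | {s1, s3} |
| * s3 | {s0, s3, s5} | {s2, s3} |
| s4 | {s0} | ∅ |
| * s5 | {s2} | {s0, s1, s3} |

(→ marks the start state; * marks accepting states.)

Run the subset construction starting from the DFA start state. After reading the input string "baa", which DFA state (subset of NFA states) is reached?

{s1, s2, s3, s5}

Start: {s0}.
δ(s0,b) = {s1, s5}.
Union: {s1, s5}.
After b: {s1, s5}.
δ(s1,a) = {s5}; δ(s5,a) = {s2}.
Union: {s2, s5}.
After a: {s2, s5}.
δ(s2,a) = {s1, s3, s5}; δ(s5,a) = {s2}.
Union: {s1, s2, s3, s5}.
After a: {s1, s2, s3, s5}.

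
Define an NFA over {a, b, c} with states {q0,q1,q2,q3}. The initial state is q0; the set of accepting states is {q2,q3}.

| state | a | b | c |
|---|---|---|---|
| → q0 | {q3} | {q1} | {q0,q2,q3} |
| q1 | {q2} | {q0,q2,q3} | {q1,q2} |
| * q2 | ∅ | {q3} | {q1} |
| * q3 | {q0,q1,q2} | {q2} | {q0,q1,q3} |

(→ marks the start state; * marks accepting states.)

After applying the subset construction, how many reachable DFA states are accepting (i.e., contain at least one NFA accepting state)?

Start state of the DFA: {q0}.
{q0} --a--> {q3}  [new]
{q0} --b--> {q1}  [new]
{q0} --c--> {q0,q2,q3}  [new]
{q3} --a--> {q0,q1,q2}  [new]
{q3} --b--> {q2}  [new]
{q3} --c--> {q0,q1,q3}  [new]
{q1} --a--> {q2}  [seen]
{q1} --b--> {q0,q2,q3}  [seen]
{q1} --c--> {q1,q2}  [new]
{q0,q2,q3} --a--> {q0,q1,q2,q3}  [new]
{q0,q2,q3} --b--> {q1,q2,q3}  [new]
{q0,q2,q3} --c--> {q0,q1,q2,q3}  [seen]
{q0,q1,q2} --a--> {q2,q3}  [new]
{q0,q1,q2} --b--> {q0,q1,q2,q3}  [seen]
{q0,q1,q2} --c--> {q0,q1,q2,q3}  [seen]
{q2} --a--> ∅  [new]
{q2} --b--> {q3}  [seen]
{q2} --c--> {q1}  [seen]
{q0,q1,q3} --a--> {q0,q1,q2,q3}  [seen]
{q0,q1,q3} --b--> {q0,q1,q2,q3}  [seen]
{q0,q1,q3} --c--> {q0,q1,q2,q3}  [seen]
{q1,q2} --a--> {q2}  [seen]
{q1,q2} --b--> {q0,q2,q3}  [seen]
{q1,q2} --c--> {q1,q2}  [seen]
{q0,q1,q2,q3} --a--> {q0,q1,q2,q3}  [seen]
{q0,q1,q2,q3} --b--> {q0,q1,q2,q3}  [seen]
{q0,q1,q2,q3} --c--> {q0,q1,q2,q3}  [seen]
{q1,q2,q3} --a--> {q0,q1,q2}  [seen]
{q1,q2,q3} --b--> {q0,q2,q3}  [seen]
{q1,q2,q3} --c--> {q0,q1,q2,q3}  [seen]
{q2,q3} --a--> {q0,q1,q2}  [seen]
{q2,q3} --b--> {q2,q3}  [seen]
{q2,q3} --c--> {q0,q1,q3}  [seen]
∅ --a--> ∅  [seen]
∅ --b--> ∅  [seen]
∅ --c--> ∅  [seen]
Reachable DFA states: {q0}, {q3}, {q1}, {q0,q2,q3}, {q0,q1,q2}, {q2}, {q0,q1,q3}, {q1,q2}, {q0,q1,q2,q3}, {q1,q2,q3}, {q2,q3}, ∅.
Accepting DFA states (contain an NFA accepting state): {q3}, {q0,q2,q3}, {q0,q1,q2}, {q2}, {q0,q1,q3}, {q1,q2}, {q0,q1,q2,q3}, {q1,q2,q3}, {q2,q3}.

9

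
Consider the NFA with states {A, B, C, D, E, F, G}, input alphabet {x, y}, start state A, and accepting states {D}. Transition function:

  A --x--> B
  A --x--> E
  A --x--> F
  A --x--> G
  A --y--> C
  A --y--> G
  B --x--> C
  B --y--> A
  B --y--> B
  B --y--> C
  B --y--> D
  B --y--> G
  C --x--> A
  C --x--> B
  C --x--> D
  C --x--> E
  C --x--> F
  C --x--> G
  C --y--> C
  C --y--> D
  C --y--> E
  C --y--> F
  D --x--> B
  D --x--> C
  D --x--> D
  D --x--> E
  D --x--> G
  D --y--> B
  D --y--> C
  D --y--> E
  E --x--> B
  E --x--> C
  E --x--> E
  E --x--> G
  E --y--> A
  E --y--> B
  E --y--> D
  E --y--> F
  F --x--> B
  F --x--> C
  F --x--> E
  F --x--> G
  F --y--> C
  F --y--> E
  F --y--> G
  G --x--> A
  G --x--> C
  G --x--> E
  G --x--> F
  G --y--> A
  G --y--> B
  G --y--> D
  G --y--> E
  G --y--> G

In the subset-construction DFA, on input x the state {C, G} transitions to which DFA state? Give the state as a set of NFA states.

δ(C,x) = {A, B, D, E, F, G}; δ(G,x) = {A, C, E, F}.
Union: {A, B, C, D, E, F, G}.

{A, B, C, D, E, F, G}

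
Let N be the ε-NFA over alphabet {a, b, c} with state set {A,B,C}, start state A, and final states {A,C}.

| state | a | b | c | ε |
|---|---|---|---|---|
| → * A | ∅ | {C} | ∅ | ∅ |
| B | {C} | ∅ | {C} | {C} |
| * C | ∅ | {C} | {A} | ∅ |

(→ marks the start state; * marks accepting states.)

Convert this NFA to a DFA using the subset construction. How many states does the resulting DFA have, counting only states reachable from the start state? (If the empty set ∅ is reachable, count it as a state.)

3

Start state of the DFA: {A} (ε-closure of the NFA start).
{A} --a--> ∅  [new]
{A} --b--> {C}  [new]
{A} --c--> ∅  [seen]
∅ --a--> ∅  [seen]
∅ --b--> ∅  [seen]
∅ --c--> ∅  [seen]
{C} --a--> ∅  [seen]
{C} --b--> {C}  [seen]
{C} --c--> {A}  [seen]
Reachable DFA states: {A}, ∅, {C}.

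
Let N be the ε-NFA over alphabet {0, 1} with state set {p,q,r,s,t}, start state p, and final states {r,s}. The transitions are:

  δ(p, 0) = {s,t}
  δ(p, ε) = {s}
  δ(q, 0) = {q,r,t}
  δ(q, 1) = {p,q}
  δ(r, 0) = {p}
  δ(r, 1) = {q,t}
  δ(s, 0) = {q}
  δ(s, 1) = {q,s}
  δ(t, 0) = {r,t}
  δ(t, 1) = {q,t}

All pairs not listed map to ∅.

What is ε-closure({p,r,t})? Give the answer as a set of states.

{p,r,s,t}

Begin with {p,r,t}.
p →ε {s}; add s.
ε-closure = {p,r,s,t}.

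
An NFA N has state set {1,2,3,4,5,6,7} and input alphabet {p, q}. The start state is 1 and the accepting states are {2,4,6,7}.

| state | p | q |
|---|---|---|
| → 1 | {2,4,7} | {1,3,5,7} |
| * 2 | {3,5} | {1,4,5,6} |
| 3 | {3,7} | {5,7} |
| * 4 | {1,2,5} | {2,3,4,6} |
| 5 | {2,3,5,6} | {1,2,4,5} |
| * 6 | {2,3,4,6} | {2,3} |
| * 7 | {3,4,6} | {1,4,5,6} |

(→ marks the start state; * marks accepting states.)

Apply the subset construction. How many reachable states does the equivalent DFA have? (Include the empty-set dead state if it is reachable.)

Start state of the DFA: {1}.
{1} --p--> {2,4,7}  [new]
{1} --q--> {1,3,5,7}  [new]
{2,4,7} --p--> {1,2,3,4,5,6}  [new]
{2,4,7} --q--> {1,2,3,4,5,6}  [seen]
{1,3,5,7} --p--> {2,3,4,5,6,7}  [new]
{1,3,5,7} --q--> {1,2,3,4,5,6,7}  [new]
{1,2,3,4,5,6} --p--> {1,2,3,4,5,6,7}  [seen]
{1,2,3,4,5,6} --q--> {1,2,3,4,5,6,7}  [seen]
{2,3,4,5,6,7} --p--> {1,2,3,4,5,6,7}  [seen]
{2,3,4,5,6,7} --q--> {1,2,3,4,5,6,7}  [seen]
{1,2,3,4,5,6,7} --p--> {1,2,3,4,5,6,7}  [seen]
{1,2,3,4,5,6,7} --q--> {1,2,3,4,5,6,7}  [seen]
Reachable DFA states: {1}, {2,4,7}, {1,3,5,7}, {1,2,3,4,5,6}, {2,3,4,5,6,7}, {1,2,3,4,5,6,7}.

6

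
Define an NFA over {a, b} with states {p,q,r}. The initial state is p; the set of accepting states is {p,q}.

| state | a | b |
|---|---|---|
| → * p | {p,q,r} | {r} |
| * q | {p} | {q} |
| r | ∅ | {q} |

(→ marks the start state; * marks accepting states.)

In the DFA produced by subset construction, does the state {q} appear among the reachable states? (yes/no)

yes

Start state of the DFA: {p}.
{p} --a--> {p,q,r}  [new]
{p} --b--> {r}  [new]
{p,q,r} --a--> {p,q,r}  [seen]
{p,q,r} --b--> {q,r}  [new]
{r} --a--> ∅  [new]
{r} --b--> {q}  [new]
{q,r} --a--> {p}  [seen]
{q,r} --b--> {q}  [seen]
∅ --a--> ∅  [seen]
∅ --b--> ∅  [seen]
{q} --a--> {p}  [seen]
{q} --b--> {q}  [seen]
Reachable DFA states: {p}, {p,q,r}, {r}, {q,r}, ∅, {q}.
{q} is among them.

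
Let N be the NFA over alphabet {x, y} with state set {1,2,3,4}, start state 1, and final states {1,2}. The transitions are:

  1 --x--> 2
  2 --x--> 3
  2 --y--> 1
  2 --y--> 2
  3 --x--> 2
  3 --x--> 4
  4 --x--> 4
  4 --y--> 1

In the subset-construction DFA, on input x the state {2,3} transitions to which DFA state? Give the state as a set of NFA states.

{2,3,4}

δ(2,x) = {3}; δ(3,x) = {2,4}.
Union: {2,3,4}.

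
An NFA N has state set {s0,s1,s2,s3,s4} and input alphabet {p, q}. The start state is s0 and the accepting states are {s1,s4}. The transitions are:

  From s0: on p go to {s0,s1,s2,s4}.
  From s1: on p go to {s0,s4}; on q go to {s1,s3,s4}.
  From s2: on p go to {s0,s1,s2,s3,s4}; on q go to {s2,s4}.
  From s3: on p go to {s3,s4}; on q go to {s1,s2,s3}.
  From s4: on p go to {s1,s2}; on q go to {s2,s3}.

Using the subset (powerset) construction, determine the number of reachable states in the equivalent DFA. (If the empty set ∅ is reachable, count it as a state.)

Start state of the DFA: {s0}.
{s0} --p--> {s0,s1,s2,s4}  [new]
{s0} --q--> ∅  [new]
{s0,s1,s2,s4} --p--> {s0,s1,s2,s3,s4}  [new]
{s0,s1,s2,s4} --q--> {s1,s2,s3,s4}  [new]
∅ --p--> ∅  [seen]
∅ --q--> ∅  [seen]
{s0,s1,s2,s3,s4} --p--> {s0,s1,s2,s3,s4}  [seen]
{s0,s1,s2,s3,s4} --q--> {s1,s2,s3,s4}  [seen]
{s1,s2,s3,s4} --p--> {s0,s1,s2,s3,s4}  [seen]
{s1,s2,s3,s4} --q--> {s1,s2,s3,s4}  [seen]
Reachable DFA states: {s0}, {s0,s1,s2,s4}, ∅, {s0,s1,s2,s3,s4}, {s1,s2,s3,s4}.

5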